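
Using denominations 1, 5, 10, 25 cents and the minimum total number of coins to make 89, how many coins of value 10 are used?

Greedy: take as many of the largest coin as possible, then repeat with the remainder.
89 − 3×25→14 − 1×10→4 − 4×1→0
Count of 10: 1

1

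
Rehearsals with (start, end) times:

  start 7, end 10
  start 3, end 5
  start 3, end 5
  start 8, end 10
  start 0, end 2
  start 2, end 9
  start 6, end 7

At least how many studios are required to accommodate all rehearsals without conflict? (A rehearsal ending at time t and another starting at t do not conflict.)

Count concurrent intervals with a sweep; the peak is the room count.
starts: [0, 2, 3, 3, 6, 7, 8]
ends:   [2, 5, 5, 7, 9, 10, 10]
s0→1 e2→0 s2→1 s3→2 s3→3  — peak 3.

3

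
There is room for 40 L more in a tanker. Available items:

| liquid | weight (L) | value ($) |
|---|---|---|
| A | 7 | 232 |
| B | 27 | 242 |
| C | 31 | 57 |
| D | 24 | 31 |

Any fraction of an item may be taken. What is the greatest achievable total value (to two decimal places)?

485.03

Ratios (sorted): A 33.14, B 8.96, C 1.84, D 1.29
take A (7 @ 232); take B (27 @ 242); take 6/31 of C → 11.03. Capacity used 40/40.
Total value = 485.03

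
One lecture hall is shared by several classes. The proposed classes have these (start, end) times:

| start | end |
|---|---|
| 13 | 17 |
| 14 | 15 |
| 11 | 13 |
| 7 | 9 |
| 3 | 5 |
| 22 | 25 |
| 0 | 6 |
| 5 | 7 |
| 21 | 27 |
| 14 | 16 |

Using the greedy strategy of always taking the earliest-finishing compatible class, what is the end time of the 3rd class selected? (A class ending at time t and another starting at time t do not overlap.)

9

Greedy by earliest finish: after sorting by end time, pick each interval compatible with the last pick.
By end time: (3,5), (0,6), (5,7), (7,9), (11,13), (14,15), (14,16), (13,17), (22,25), (21,27).
Pick (3,5); next start ≥ 5 → (5,7); next start ≥ 7 → (7,9); next start ≥ 9 → (11,13); next start ≥ 13 → (14,15); next start ≥ 15 → (22,25).
Selected: (3,5) (5,7) (7,9) (11,13) (14,15) (22,25)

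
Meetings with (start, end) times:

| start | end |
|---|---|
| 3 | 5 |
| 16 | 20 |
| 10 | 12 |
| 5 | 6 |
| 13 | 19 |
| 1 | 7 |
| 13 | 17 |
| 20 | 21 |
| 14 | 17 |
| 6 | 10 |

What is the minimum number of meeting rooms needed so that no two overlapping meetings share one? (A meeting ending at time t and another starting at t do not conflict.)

Events (time:±→running): 1:+→1 3:+→2 5:-→1 5:+→2 6:-→1 6:+→2 7:-→1 10:-→0 10:+→1 12:-→0 13:+→1 13:+→2 14:+→3 16:+→4 … peak 4.

4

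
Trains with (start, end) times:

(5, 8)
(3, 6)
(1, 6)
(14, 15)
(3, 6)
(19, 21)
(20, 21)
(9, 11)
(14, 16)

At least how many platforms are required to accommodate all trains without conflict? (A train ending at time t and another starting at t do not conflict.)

The answer is the maximum number of intervals overlapping at any instant.
starts: [1, 3, 3, 5, 9, 14, 14, 19, 20]
ends:   [6, 6, 6, 8, 11, 15, 16, 21, 21]
s1→1 s3→2 s3→3 s5→4  — peak 4.

4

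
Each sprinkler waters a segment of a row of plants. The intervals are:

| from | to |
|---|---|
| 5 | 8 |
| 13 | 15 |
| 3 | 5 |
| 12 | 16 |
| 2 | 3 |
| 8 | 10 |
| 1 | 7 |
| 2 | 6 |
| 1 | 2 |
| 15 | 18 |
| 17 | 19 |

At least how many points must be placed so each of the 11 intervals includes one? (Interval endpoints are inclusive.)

Process intervals by earliest right end; each time one isn't hit yet, stab at its right endpoint.
By right end: [1,2]  [2,3]  [3,5]  [2,6]  [1,7]  [5,8]  [8,10]  [13,15]  [12,16]  [15,18]  [17,19]
[1,2] uncovered → point at 2; [3,5] uncovered → point at 5; [8,10] uncovered → point at 10; [13,15] uncovered → point at 15; [17,19] uncovered → point at 19.
Points: 2, 5, 10, 15, 19 (5 total).

5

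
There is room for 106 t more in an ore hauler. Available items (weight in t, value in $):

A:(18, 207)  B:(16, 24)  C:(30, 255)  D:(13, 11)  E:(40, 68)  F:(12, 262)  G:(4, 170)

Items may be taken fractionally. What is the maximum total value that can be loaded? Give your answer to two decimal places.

965.00

Order: G (170/4=42.50) > F (262/12=21.83) > A (207/18=11.50) > C (255/30=8.50) > E (68/40=1.70) > B (24/16=1.50) > D (11/13=0.85)
Fill: take G (4 @ 170) → take F (12 @ 262) → take A (18 @ 207) → take C (30 @ 255) → take E (40 @ 68) → take 2/16 of B → 3.00; 106/106 used.
Total value = 965.00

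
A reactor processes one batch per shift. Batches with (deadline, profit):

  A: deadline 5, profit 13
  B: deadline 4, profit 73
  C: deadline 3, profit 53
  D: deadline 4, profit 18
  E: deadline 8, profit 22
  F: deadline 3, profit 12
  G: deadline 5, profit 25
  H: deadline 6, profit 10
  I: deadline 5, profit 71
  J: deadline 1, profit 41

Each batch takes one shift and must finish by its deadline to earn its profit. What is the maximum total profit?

295

Take jobs in profit order; each goes to the latest open slot no later than its deadline.
By profit: B(d4,73), I(d5,71), C(d3,53), J(d1,41), G(d5,25), E(d8,22), D(d4,18), A(d5,13), F(d3,12), H(d6,10)
B→slot 4; I→slot 5; C→slot 3; J→slot 1; G→slot 2; E→slot 8; D skipped; A skipped; F skipped; H→slot 6.
Profit = 41 + 25 + 53 + 73 + 71 + 10 + 22 = 295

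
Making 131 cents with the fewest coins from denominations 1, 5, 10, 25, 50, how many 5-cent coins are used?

1

131 = 2×50 + 1×25 + 1×5 + 1×1
Count of 5: 1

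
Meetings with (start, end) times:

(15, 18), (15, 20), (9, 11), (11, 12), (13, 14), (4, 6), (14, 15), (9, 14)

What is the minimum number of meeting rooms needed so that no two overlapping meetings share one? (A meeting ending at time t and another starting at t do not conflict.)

2

Events (time:±→running): 4:+→1 6:-→0 9:+→1 9:+→2 … peak 2.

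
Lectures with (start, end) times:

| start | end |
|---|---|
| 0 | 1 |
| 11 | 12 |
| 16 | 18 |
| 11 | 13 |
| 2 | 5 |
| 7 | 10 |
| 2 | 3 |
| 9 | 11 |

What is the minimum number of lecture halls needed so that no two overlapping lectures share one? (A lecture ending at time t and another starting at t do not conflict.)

Count concurrent intervals with a sweep; the peak is the room count.
starts: [0, 2, 2, 7, 9, 11, 11, 16]
ends:   [1, 3, 5, 10, 11, 12, 13, 18]
s0→1 e1→0 s2→1 s2→2  — peak 2.

2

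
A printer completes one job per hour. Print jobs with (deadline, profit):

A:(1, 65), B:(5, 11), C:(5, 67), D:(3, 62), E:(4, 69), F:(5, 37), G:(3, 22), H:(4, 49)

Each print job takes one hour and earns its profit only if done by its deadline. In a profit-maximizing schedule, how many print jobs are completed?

Profit order: E=69 C=67 A=65 D=62 H=49 F=37 G=22 B=11
Assign: E→slot 4, C→slot 5, A→slot 1, D→slot 3, H→slot 2, F skipped, G skipped, B skipped.
Slots: [1:A] [2:H] [3:D] [4:E] [5:C]
5 of 8 scheduled.

5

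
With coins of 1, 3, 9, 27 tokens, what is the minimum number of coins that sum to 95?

7

Greedy: take as many of the largest coin as possible, then repeat with the remainder.
95 = 3×27 + 1×9 + 1×3 + 2×1
Total coins = 3 + 1 + 1 + 2 = 7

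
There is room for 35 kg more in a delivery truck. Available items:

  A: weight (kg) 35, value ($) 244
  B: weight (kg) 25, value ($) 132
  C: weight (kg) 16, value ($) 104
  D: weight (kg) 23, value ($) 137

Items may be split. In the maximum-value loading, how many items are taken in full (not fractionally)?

Order: A (244/35=6.97) > C (104/16=6.50) > D (137/23=5.96) > B (132/25=5.28)
Fill: take A (35 @ 244); 35/35 used.
1 item(s) taken whole.

1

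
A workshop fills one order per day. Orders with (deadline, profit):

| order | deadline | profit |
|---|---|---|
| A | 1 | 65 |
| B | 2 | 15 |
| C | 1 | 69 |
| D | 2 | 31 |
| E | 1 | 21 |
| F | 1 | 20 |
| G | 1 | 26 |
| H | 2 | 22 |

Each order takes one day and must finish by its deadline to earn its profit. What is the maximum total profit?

100

Sort by profit descending; place each in the latest free slot ≤ its deadline.
Profit order: C=69 A=65 D=31 G=26 H=22 E=21 F=20 B=15
Assign: C→slot 1, A skipped, D→slot 2, G skipped, H skipped, E skipped, F skipped, B skipped.
Slots: [1:C] [2:D]
Profit = 69 + 31 = 100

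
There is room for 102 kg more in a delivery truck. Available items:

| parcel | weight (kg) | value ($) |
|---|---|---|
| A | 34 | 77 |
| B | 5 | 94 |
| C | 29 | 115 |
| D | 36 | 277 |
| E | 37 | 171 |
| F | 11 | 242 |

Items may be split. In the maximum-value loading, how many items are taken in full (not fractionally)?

4

Ratios (sorted): F 22.00, B 18.80, D 7.69, E 4.62, C 3.97, A 2.26
take F (11 @ 242); take B (5 @ 94); take D (36 @ 277); take E (37 @ 171); take 13/29 of C → 51.55. Capacity used 102/102.
4 item(s) taken whole; one partial (take 13/29 of C).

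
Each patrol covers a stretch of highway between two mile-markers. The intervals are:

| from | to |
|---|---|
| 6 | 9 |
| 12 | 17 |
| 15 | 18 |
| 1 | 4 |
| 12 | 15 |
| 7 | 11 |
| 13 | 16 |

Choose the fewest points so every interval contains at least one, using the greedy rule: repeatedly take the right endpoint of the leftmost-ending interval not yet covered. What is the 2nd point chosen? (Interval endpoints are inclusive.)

9

By right end: [1,4]  [6,9]  [7,11]  [12,15]  [13,16]  [12,17]  [15,18]
[1,4] uncovered → point at 4; [6,9] uncovered → point at 9; [12,15] uncovered → point at 15.
Points: 4, 9, 15 (3 total).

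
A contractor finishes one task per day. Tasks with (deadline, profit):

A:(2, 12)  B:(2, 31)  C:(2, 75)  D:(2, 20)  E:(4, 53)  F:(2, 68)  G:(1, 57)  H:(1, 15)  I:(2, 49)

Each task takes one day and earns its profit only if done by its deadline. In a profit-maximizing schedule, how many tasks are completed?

Profit order: C=75 F=68 G=57 E=53 I=49 B=31 D=20 H=15 A=12
Assign: C→slot 2, F→slot 1, G skipped, E→slot 4, I skipped, B skipped, D skipped, H skipped, A skipped.
Slots: [1:F] [2:C] [4:E]
3 of 9 scheduled.

3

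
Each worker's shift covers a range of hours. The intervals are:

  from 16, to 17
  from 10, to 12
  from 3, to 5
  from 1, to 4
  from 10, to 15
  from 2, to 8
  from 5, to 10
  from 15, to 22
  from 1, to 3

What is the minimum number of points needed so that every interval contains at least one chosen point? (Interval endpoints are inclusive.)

By right end: [1,3]  [1,4]  [3,5]  [2,8]  [5,10]  [10,12]  [10,15]  [16,17]  [15,22]
[1,3] uncovered → point at 3; [5,10] uncovered → point at 10; [16,17] uncovered → point at 17.
Points: 3, 10, 17 (3 total).

3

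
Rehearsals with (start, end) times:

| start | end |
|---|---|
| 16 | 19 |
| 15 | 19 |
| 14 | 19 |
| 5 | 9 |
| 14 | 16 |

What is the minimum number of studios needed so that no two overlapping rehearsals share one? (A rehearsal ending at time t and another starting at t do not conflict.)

Events (time:±→running): 5:+→1 9:-→0 14:+→1 14:+→2 15:+→3 … peak 3.

3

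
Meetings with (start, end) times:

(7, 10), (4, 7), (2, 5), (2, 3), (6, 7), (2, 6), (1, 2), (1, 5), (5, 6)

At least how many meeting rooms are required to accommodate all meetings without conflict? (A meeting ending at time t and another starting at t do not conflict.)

Count concurrent intervals with a sweep; the peak is the room count.
starts: [1, 1, 2, 2, 2, 4, 5, 6, 7]
ends:   [2, 3, 5, 5, 6, 6, 7, 7, 10]
s1→1 s1→2 e2→1 s2→2 s2→3 s2→4  — peak 4.

4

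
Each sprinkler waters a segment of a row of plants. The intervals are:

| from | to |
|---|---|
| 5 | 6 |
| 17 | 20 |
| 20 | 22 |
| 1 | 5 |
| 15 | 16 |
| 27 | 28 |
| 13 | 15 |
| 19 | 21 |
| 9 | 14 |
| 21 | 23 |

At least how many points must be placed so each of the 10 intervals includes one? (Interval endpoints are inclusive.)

6

Sort by right endpoint; whenever an interval is uncovered, place a point at its right end.
By right end: [1,5]  [5,6]  [9,14]  [13,15]  [15,16]  [17,20]  [19,21]  [20,22]  [21,23]  [27,28]
[1,5] uncovered → point at 5; [9,14] uncovered → point at 14; [15,16] uncovered → point at 16; [17,20] uncovered → point at 20; [21,23] uncovered → point at 23; [27,28] uncovered → point at 28.
Points: 5, 14, 16, 20, 23, 28 (6 total).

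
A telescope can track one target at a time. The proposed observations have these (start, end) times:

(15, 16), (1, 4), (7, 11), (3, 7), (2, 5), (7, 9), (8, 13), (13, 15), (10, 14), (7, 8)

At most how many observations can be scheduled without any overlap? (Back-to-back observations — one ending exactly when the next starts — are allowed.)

Greedy by earliest finish: after sorting by end time, pick each interval compatible with the last pick.
By end time: (1,4), (2,5), (3,7), (7,8), (7,9), (7,11), (8,13), (10,14), (13,15), (15,16).
Pick (1,4); next start ≥ 4 → (7,8); next start ≥ 8 → (8,13); next start ≥ 13 → (13,15); next start ≥ 15 → (15,16).
Selected 5 observations.

5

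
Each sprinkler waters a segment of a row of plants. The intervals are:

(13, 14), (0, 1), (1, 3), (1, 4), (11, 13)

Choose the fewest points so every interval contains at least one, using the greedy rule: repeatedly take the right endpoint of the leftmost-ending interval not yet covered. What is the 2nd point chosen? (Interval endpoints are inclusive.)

13

Sort by right endpoint; whenever an interval is uncovered, place a point at its right end.
Sorted: [0,1] [1,3] [1,4] [11,13] [13,14]
{[0,1],[1,3],[1,4]} hit by 1; {[11,13],[13,14]} hit by 13.
Points: 1, 13 (2 total).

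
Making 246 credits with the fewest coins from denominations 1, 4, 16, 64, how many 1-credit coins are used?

2

Use the largest denomination that fits, subtract, and repeat.
246 − 3×64→54 − 3×16→6 − 1×4→2 − 2×1→0
Count of 1: 2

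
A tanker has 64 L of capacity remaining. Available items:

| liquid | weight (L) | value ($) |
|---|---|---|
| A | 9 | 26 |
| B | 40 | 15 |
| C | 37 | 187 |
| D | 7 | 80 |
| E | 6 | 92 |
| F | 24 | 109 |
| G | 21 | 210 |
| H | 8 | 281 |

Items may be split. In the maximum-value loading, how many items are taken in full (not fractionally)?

4

Order: H (281/8=35.12) > E (92/6=15.33) > D (80/7=11.43) > G (210/21=10.00) > C (187/37=5.05) > F (109/24=4.54) > A (26/9=2.89) > B (15/40=0.38)
Fill: take H (8 @ 281) → take E (6 @ 92) → take D (7 @ 80) → take G (21 @ 210) → take 22/37 of C → 111.19; 64/64 used.
4 item(s) taken whole; one partial (take 22/37 of C).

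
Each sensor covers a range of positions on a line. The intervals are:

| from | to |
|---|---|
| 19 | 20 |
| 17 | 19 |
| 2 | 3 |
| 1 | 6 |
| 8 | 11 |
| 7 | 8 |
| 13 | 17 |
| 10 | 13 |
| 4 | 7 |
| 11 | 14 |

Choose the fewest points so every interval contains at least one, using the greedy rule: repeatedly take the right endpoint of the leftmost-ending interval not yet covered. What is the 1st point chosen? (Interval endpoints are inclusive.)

Sorted: [2,3] [1,6] [4,7] [7,8] [8,11] [10,13] [11,14] [13,17] [17,19] [19,20]
{[2,3],[1,6]} hit by 3; {[4,7],[7,8]} hit by 7; {[8,11],[10,13],[11,14]} hit by 11; {[13,17],[17,19]} hit by 17; {[19,20]} hit by 20.
Points: 3, 7, 11, 17, 20 (5 total).

3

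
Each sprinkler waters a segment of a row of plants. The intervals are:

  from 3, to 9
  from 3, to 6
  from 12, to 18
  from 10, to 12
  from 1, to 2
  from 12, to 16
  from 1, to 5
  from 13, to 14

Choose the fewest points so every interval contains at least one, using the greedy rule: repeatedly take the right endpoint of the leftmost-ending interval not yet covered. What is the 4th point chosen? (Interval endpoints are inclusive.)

14

Sort by right endpoint; whenever an interval is uncovered, place a point at its right end.
Sorted: [1,2] [1,5] [3,6] [3,9] [10,12] [13,14] [12,16] [12,18]
{[1,2],[1,5]} hit by 2; {[3,6],[3,9]} hit by 6; {[10,12]} hit by 12; {[13,14],[12,16],[12,18]} hit by 14.
Points: 2, 6, 12, 14 (4 total).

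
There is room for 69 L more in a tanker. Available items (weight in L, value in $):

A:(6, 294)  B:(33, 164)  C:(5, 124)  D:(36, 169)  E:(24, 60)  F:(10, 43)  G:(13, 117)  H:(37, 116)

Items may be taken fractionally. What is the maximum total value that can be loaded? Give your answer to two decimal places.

Sort by value per unit weight and fill in that order.
Ratios (sorted): A 49.00, C 24.80, G 9.00, B 4.97, D 4.69, F 4.30, H 3.14, E 2.50
take A (6 @ 294); take C (5 @ 124); take G (13 @ 117); take B (33 @ 164); take 12/36 of D → 56.33. Capacity used 69/69.
Total value = 755.33

755.33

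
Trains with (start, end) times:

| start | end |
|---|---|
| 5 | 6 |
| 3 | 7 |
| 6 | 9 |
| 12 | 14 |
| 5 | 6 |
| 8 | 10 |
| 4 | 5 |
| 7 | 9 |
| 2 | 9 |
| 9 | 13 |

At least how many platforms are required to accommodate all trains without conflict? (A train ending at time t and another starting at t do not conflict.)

4

starts: [2, 3, 4, 5, 5, 6, 7, 8, 9, 12]
ends:   [5, 6, 6, 7, 9, 9, 9, 10, 13, 14]
s2→1 s3→2 s4→3 e5→2 s5→3 s5→4  — peak 4.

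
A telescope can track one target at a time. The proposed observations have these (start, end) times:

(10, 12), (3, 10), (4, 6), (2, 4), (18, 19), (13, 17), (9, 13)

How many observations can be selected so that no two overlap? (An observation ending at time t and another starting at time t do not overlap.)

Sorted by end: (2,4)  (4,6)  (3,10)  (10,12)  (9,13)  (13,17)  (18,19)
take (2,4); take (4,6); take (10,12); take (13,17); take (18,19).
Selected 5 observations.

5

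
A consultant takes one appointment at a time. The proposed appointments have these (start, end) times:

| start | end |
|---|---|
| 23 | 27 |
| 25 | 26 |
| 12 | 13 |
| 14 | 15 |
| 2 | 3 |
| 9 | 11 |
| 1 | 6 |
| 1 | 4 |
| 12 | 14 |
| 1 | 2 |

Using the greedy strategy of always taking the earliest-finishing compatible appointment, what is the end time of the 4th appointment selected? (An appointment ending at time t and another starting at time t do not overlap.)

Sorted by end: (1,2)  (2,3)  (1,4)  (1,6)  (9,11)  (12,13)  (12,14)  (14,15)  (25,26)  (23,27)
take (1,2); take (2,3); skip (1,6); take (9,11); take (12,13); take (14,15); take (25,26).
Selected: (1,2) (2,3) (9,11) (12,13) (14,15) (25,26)

13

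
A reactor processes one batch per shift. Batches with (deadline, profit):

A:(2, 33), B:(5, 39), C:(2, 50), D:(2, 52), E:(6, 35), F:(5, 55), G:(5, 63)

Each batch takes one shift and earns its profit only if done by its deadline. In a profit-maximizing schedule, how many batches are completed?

Take jobs in profit order; each goes to the latest open slot no later than its deadline.
By profit: G(d5,63), F(d5,55), D(d2,52), C(d2,50), B(d5,39), E(d6,35), A(d2,33)
G→slot 5; F→slot 4; D→slot 2; C→slot 1; B→slot 3; E→slot 6; A skipped.
6 of 7 scheduled.

6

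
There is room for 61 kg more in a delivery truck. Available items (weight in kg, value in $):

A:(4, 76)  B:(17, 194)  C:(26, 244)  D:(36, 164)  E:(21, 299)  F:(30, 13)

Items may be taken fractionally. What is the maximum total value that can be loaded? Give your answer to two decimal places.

747.31

Ratios (sorted): A 19.00, E 14.24, B 11.41, C 9.38, D 4.56, F 0.43
take A (4 @ 76); take E (21 @ 299); take B (17 @ 194); take 19/26 of C → 178.31. Capacity used 61/61.
Total value = 747.31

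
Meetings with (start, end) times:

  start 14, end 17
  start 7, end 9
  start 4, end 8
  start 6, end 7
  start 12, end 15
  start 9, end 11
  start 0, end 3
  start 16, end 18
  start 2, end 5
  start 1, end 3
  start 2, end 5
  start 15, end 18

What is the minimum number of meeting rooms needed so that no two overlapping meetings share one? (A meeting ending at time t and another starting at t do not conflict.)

4

starts: [0, 1, 2, 2, 4, 6, 7, 9, 12, 14, 15, 16]
ends:   [3, 3, 5, 5, 7, 8, 9, 11, 15, 17, 18, 18]
s0→1 s1→2 s2→3 s2→4  — peak 4.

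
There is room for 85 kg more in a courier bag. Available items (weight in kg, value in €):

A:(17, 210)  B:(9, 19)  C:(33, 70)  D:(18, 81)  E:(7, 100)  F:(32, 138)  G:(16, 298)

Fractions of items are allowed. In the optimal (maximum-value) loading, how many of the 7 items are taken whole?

Ratios (sorted): G 18.62, E 14.29, A 12.35, D 4.50, F 4.31, C 2.12, B 2.11
take G (16 @ 298); take E (7 @ 100); take A (17 @ 210); take D (18 @ 81); take 27/32 of F → 116.44. Capacity used 85/85.
4 item(s) taken whole; one partial (take 27/32 of F).

4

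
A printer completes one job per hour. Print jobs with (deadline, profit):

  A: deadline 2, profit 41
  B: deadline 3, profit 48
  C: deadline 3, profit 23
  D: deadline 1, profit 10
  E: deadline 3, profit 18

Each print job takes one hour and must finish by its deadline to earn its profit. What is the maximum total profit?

112

Profit order: B=48 A=41 C=23 E=18 D=10
Assign: B→slot 3, A→slot 2, C→slot 1, E skipped, D skipped.
Slots: [1:C] [2:A] [3:B]
Profit = 23 + 41 + 48 = 112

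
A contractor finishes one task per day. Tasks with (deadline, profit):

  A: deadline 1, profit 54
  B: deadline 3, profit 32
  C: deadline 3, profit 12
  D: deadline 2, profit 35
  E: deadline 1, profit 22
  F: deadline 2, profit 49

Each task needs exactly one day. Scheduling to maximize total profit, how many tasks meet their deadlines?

Sort by profit descending; place each in the latest free slot ≤ its deadline.
Profit order: A=54 F=49 D=35 B=32 E=22 C=12
Assign: A→slot 1, F→slot 2, D skipped, B→slot 3, E skipped, C skipped.
Slots: [1:A] [2:F] [3:B]
3 of 6 scheduled.

3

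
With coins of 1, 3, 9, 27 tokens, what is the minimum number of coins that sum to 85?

5

85 − 3×27→4 − 1×3→1 − 1×1→0
Total coins = 3 + 1 + 1 = 5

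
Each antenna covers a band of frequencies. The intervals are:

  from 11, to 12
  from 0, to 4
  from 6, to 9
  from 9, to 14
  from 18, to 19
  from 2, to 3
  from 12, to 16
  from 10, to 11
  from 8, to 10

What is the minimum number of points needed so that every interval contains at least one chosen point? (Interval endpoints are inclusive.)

Process intervals by earliest right end; each time one isn't hit yet, stab at its right endpoint.
By right end: [2,3]  [0,4]  [6,9]  [8,10]  [10,11]  [11,12]  [9,14]  [12,16]  [18,19]
[2,3] uncovered → point at 3; [6,9] uncovered → point at 9; [10,11] uncovered → point at 11; [12,16] uncovered → point at 16; [18,19] uncovered → point at 19.
Points: 3, 9, 11, 16, 19 (5 total).

5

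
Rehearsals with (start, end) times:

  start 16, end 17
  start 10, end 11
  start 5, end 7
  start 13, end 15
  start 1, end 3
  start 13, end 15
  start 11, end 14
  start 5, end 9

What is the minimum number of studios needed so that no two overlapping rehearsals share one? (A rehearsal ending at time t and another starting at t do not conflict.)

3

The answer is the maximum number of intervals overlapping at any instant.
Events (time:±→running): 1:+→1 3:-→0 5:+→1 5:+→2 7:-→1 9:-→0 10:+→1 11:-→0 11:+→1 13:+→2 13:+→3 … peak 3.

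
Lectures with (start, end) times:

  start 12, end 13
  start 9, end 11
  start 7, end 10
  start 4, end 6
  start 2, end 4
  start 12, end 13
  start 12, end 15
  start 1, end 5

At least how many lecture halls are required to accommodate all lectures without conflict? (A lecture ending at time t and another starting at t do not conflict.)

The answer is the maximum number of intervals overlapping at any instant.
starts: [1, 2, 4, 7, 9, 12, 12, 12]
ends:   [4, 5, 6, 10, 11, 13, 13, 15]
s1→1 s2→2 e4→1 s4→2 e5→1 e6→0 s7→1 s9→2 e10→1 e11→0 s12→1 s12→2 s12→3  — peak 3.

3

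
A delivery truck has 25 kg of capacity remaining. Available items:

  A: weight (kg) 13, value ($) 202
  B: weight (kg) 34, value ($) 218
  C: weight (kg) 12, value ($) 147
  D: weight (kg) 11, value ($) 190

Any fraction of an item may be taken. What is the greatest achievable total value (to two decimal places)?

Order: D (190/11=17.27) > A (202/13=15.54) > C (147/12=12.25) > B (218/34=6.41)
Fill: take D (11 @ 190) → take A (13 @ 202) → take 1/12 of C → 12.25; 25/25 used.
Total value = 404.25

404.25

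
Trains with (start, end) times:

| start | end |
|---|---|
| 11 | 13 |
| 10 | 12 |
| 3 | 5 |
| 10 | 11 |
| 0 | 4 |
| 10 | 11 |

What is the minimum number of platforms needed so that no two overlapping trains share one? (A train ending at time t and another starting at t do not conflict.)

3

The answer is the maximum number of intervals overlapping at any instant.
starts: [0, 3, 10, 10, 10, 11]
ends:   [4, 5, 11, 11, 12, 13]
s0→1 s3→2 e4→1 e5→0 s10→1 s10→2 s10→3  — peak 3.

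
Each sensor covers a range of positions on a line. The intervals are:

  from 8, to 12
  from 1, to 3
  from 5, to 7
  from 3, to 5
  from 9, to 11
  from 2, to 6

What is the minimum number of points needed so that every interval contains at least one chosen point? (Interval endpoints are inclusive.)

Sort by right endpoint; whenever an interval is uncovered, place a point at its right end.
Sorted: [1,3] [3,5] [2,6] [5,7] [9,11] [8,12]
{[1,3],[3,5],[2,6]} hit by 3; {[5,7]} hit by 7; {[9,11],[8,12]} hit by 11.
Points: 3, 7, 11 (3 total).

3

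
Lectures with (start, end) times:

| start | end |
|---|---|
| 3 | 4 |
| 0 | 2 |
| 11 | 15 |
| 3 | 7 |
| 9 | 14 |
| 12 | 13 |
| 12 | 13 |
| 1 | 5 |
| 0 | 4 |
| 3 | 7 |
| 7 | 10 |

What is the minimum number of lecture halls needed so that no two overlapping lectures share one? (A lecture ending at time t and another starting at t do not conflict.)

Count concurrent intervals with a sweep; the peak is the room count.
starts: [0, 0, 1, 3, 3, 3, 7, 9, 11, 12, 12]
ends:   [2, 4, 4, 5, 7, 7, 10, 13, 13, 14, 15]
s0→1 s0→2 s1→3 e2→2 s3→3 s3→4 s3→5  — peak 5.

5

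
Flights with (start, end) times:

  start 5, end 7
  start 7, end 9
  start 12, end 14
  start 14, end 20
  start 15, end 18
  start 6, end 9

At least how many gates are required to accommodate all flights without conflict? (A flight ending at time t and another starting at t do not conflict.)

The answer is the maximum number of intervals overlapping at any instant.
Events (time:±→running): 5:+→1 6:+→2 … peak 2.

2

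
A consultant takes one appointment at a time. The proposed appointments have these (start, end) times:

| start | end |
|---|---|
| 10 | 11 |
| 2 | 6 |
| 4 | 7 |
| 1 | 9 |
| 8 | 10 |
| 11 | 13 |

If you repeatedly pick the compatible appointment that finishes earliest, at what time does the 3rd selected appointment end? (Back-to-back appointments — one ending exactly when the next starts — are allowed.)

11

Greedy by earliest finish: after sorting by end time, pick each interval compatible with the last pick.
By end time: (2,6), (4,7), (1,9), (8,10), (10,11), (11,13).
Pick (2,6); next start ≥ 6 → (8,10); next start ≥ 10 → (10,11); next start ≥ 11 → (11,13).
Selected: (2,6) (8,10) (10,11) (11,13)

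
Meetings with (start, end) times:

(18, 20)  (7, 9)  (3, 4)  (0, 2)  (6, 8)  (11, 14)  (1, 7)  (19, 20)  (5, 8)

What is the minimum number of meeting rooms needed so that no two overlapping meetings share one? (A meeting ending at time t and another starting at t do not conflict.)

3

Events (time:±→running): 0:+→1 1:+→2 2:-→1 3:+→2 4:-→1 5:+→2 6:+→3 … peak 3.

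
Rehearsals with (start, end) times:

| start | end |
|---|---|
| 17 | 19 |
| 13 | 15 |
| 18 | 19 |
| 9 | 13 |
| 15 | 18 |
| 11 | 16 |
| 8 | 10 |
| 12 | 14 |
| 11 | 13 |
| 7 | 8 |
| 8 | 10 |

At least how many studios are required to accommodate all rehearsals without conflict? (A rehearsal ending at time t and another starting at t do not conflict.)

Events (time:±→running): 7:+→1 8:-→0 8:+→1 8:+→2 9:+→3 10:-→2 10:-→1 11:+→2 11:+→3 12:+→4 … peak 4.

4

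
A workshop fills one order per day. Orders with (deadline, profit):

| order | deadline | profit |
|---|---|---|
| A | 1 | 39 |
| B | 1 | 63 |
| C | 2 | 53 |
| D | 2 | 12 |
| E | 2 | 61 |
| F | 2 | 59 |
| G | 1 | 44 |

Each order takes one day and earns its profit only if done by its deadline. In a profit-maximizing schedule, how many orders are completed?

2

Take jobs in profit order; each goes to the latest open slot no later than its deadline.
Profit order: B=63 E=61 F=59 C=53 G=44 A=39 D=12
Assign: B→slot 1, E→slot 2, F skipped, C skipped, G skipped, A skipped, D skipped.
Slots: [1:B] [2:E]
2 of 7 scheduled.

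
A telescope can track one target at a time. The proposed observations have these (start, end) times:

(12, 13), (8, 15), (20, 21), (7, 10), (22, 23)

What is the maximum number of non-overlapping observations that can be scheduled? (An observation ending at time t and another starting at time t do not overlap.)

4

Sort by end time and greedily take each interval whose start is ≥ the last chosen end.
Sorted by end: (7,10)  (12,13)  (8,15)  (20,21)  (22,23)
take (7,10); take (12,13); skip (8,15); take (20,21); take (22,23).
Selected 4 observations.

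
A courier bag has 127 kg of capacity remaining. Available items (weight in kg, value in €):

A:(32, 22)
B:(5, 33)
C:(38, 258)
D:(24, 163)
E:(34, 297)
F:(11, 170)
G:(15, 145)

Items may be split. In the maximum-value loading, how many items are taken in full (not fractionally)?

6

Ratios (sorted): F 15.45, G 9.67, E 8.74, D 6.79, C 6.79, B 6.60, A 0.69
take F (11 @ 170); take G (15 @ 145); take E (34 @ 297); take D (24 @ 163); take C (38 @ 258); take B (5 @ 33). Capacity used 127/127.
6 item(s) taken whole.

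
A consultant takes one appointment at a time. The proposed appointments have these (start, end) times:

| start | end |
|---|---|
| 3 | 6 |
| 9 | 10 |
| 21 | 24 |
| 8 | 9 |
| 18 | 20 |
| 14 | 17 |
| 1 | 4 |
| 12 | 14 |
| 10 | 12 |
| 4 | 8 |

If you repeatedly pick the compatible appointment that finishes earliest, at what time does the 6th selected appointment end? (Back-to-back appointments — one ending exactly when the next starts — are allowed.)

Sort by end time and greedily take each interval whose start is ≥ the last chosen end.
By end time: (1,4), (3,6), (4,8), (8,9), (9,10), (10,12), (12,14), (14,17), (18,20), (21,24).
Pick (1,4); next start ≥ 4 → (4,8); next start ≥ 8 → (8,9); next start ≥ 9 → (9,10); next start ≥ 10 → (10,12); next start ≥ 12 → (12,14); next start ≥ 14 → (14,17); next start ≥ 17 → (18,20); next start ≥ 20 → (21,24).
Selected: (1,4) (4,8) (8,9) (9,10) (10,12) (12,14) (14,17) (18,20) (21,24)

14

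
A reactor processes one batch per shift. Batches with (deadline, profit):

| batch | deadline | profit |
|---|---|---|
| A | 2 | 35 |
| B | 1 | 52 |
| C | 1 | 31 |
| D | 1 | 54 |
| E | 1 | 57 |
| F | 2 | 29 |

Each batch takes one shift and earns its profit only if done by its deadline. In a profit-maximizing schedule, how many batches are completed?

2

By profit: E(d1,57), D(d1,54), B(d1,52), A(d2,35), C(d1,31), F(d2,29)
E→slot 1; D skipped; B skipped; A→slot 2; C skipped; F skipped.
2 of 6 scheduled.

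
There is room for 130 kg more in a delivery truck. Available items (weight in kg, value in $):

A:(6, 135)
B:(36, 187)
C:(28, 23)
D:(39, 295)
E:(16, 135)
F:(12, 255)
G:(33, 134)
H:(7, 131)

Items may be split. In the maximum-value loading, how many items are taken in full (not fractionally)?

Greedy by value/weight ratio, highest first.
Ratios (sorted): A 22.50, F 21.25, H 18.71, E 8.44, D 7.56, B 5.19, G 4.06, C 0.82
take A (6 @ 135); take F (12 @ 255); take H (7 @ 131); take E (16 @ 135); take D (39 @ 295); take B (36 @ 187); take 14/33 of G → 56.85. Capacity used 130/130.
6 item(s) taken whole; one partial (take 14/33 of G).

6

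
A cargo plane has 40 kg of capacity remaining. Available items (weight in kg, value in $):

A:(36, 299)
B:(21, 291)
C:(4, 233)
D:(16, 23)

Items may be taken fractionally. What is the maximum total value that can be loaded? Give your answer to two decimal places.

Ratios (sorted): C 58.25, B 13.86, A 8.31, D 1.44
take C (4 @ 233); take B (21 @ 291); take 15/36 of A → 124.58. Capacity used 40/40.
Total value = 648.58

648.58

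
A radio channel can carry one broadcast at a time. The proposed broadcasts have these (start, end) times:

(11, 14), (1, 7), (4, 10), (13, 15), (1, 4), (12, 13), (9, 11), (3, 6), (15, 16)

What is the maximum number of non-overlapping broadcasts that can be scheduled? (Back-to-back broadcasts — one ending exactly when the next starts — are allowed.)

5

Greedy by earliest finish: after sorting by end time, pick each interval compatible with the last pick.
By end time: (1,4), (3,6), (1,7), (4,10), (9,11), (12,13), (11,14), (13,15), (15,16).
Pick (1,4); next start ≥ 4 → (4,10); next start ≥ 10 → (12,13); next start ≥ 13 → (13,15); next start ≥ 15 → (15,16).
Selected 5 broadcasts.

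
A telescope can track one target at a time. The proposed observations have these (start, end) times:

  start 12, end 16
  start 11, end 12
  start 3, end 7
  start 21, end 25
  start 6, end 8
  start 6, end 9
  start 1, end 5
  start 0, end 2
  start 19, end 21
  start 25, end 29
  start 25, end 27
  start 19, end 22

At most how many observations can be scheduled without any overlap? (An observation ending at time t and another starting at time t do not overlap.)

7

Sort by end time and greedily take each interval whose start is ≥ the last chosen end.
By end time: (0,2), (1,5), (3,7), (6,8), (6,9), (11,12), (12,16), (19,21), (19,22), (21,25), (25,27), (25,29).
Pick (0,2); next start ≥ 2 → (3,7); next start ≥ 7 → (11,12); next start ≥ 12 → (12,16); next start ≥ 16 → (19,21); next start ≥ 21 → (21,25); next start ≥ 25 → (25,27).
Selected 7 observations.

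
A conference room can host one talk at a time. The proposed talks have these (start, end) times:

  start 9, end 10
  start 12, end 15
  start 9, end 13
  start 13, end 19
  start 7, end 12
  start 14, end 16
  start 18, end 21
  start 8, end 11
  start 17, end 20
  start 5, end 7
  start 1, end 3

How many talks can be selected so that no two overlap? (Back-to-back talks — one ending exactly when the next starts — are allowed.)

Greedy by earliest finish: after sorting by end time, pick each interval compatible with the last pick.
Sorted by end: (1,3)  (5,7)  (9,10)  (8,11)  (7,12)  (9,13)  (12,15)  (14,16)  (13,19)  (17,20)  (18,21)
take (1,3); take (5,7); take (9,10); skip (9,13); take (12,15); take (17,20).
Selected 5 talks.

5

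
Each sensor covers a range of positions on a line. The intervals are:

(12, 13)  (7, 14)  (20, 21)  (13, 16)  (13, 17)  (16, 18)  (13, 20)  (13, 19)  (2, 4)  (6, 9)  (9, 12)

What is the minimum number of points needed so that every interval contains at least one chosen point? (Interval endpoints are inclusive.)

Process intervals by earliest right end; each time one isn't hit yet, stab at its right endpoint.
Sorted: [2,4] [6,9] [9,12] [12,13] [7,14] [13,16] [13,17] [16,18] [13,19] [13,20] [20,21]
{[2,4]} hit by 4; {[6,9],[9,12]} hit by 9; {[12,13],[7,14],[13,16],[13,17]} hit by 13; {[16,18],[13,19],[13,20]} hit by 18; {[20,21]} hit by 21.
Points: 4, 9, 13, 18, 21 (5 total).

5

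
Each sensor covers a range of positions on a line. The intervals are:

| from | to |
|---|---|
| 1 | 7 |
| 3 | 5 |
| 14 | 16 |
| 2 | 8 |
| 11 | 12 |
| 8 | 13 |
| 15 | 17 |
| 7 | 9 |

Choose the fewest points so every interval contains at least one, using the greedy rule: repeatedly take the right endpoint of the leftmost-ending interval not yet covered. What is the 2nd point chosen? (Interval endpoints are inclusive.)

9

Sorted: [3,5] [1,7] [2,8] [7,9] [11,12] [8,13] [14,16] [15,17]
{[3,5],[1,7],[2,8]} hit by 5; {[7,9]} hit by 9; {[11,12],[8,13]} hit by 12; {[14,16],[15,17]} hit by 16.
Points: 5, 9, 12, 16 (4 total).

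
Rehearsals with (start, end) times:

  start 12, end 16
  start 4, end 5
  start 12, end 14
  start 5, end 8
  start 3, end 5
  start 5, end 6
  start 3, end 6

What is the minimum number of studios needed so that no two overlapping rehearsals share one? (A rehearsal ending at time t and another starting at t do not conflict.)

The answer is the maximum number of intervals overlapping at any instant.
Events (time:±→running): 3:+→1 3:+→2 4:+→3 … peak 3.

3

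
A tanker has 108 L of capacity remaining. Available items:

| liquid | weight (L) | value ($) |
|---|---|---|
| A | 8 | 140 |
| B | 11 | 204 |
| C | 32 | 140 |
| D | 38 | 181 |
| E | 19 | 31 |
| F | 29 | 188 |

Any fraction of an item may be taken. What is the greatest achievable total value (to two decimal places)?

Sort by value per unit weight and fill in that order.
Ratios (sorted): B 18.55, A 17.50, F 6.48, D 4.76, C 4.38, E 1.63
take B (11 @ 204); take A (8 @ 140); take F (29 @ 188); take D (38 @ 181); take 22/32 of C → 96.25. Capacity used 108/108.
Total value = 809.25

809.25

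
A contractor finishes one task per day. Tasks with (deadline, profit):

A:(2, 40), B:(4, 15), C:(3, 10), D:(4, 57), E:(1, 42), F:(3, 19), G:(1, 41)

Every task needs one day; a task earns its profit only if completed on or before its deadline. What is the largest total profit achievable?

158

Profit order: D=57 E=42 G=41 A=40 F=19 B=15 C=10
Assign: D→slot 4, E→slot 1, G skipped, A→slot 2, F→slot 3, B skipped, C skipped.
Slots: [1:E] [2:A] [3:F] [4:D]
Profit = 42 + 40 + 19 + 57 = 158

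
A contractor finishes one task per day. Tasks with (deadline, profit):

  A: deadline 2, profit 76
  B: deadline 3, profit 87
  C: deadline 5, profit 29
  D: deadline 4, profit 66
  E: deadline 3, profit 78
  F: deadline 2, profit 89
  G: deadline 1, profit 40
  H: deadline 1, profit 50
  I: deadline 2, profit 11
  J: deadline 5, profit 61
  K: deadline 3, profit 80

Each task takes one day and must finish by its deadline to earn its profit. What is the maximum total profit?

383

Sort by profit descending; place each in the latest free slot ≤ its deadline.
By profit: F(d2,89), B(d3,87), K(d3,80), E(d3,78), A(d2,76), D(d4,66), J(d5,61), H(d1,50), G(d1,40), C(d5,29), I(d2,11)
F→slot 2; B→slot 3; K→slot 1; E skipped; A skipped; D→slot 4; J→slot 5; H skipped; G skipped; C skipped; I skipped.
Profit = 80 + 89 + 87 + 66 + 61 = 383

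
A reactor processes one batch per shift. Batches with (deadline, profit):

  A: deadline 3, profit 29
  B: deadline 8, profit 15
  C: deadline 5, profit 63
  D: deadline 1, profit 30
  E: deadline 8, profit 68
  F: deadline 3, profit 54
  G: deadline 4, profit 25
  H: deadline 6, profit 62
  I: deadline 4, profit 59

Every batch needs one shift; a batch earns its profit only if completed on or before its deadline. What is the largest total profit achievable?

380

Sort by profit descending; place each in the latest free slot ≤ its deadline.
Profit order: E=68 C=63 H=62 I=59 F=54 D=30 A=29 G=25 B=15
Assign: E→slot 8, C→slot 5, H→slot 6, I→slot 4, F→slot 3, D→slot 1, A→slot 2, G skipped, B→slot 7.
Slots: [1:D] [2:A] [3:F] [4:I] [5:C] [6:H] [7:B] [8:E]
Profit = 30 + 29 + 54 + 59 + 63 + 62 + 15 + 68 = 380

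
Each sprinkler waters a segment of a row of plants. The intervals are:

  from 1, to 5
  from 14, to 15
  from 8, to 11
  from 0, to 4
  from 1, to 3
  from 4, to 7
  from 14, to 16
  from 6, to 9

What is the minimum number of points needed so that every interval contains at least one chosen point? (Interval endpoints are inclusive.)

Sort by right endpoint; whenever an interval is uncovered, place a point at its right end.
Sorted: [1,3] [0,4] [1,5] [4,7] [6,9] [8,11] [14,15] [14,16]
{[1,3],[0,4],[1,5]} hit by 3; {[4,7],[6,9]} hit by 7; {[8,11]} hit by 11; {[14,15],[14,16]} hit by 15.
Points: 3, 7, 11, 15 (4 total).

4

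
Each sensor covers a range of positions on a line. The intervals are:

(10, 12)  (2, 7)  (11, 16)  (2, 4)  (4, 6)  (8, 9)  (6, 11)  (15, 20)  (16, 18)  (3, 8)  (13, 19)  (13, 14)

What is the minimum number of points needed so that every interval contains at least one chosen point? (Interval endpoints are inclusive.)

Sort by right endpoint; whenever an interval is uncovered, place a point at its right end.
By right end: [2,4]  [4,6]  [2,7]  [3,8]  [8,9]  [6,11]  [10,12]  [13,14]  [11,16]  [16,18]  [13,19]  [15,20]
[2,4] uncovered → point at 4; [8,9] uncovered → point at 9; [10,12] uncovered → point at 12; [13,14] uncovered → point at 14; [16,18] uncovered → point at 18.
Points: 4, 9, 12, 14, 18 (5 total).

5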